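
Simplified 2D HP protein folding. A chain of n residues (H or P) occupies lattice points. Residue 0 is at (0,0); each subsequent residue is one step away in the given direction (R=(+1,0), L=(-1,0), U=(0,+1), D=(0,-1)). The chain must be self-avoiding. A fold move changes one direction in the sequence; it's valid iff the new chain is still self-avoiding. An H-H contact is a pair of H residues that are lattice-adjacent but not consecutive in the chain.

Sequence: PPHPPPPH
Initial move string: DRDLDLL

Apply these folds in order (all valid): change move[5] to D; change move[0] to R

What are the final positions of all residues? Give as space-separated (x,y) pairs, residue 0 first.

Answer: (0,0) (1,0) (2,0) (2,-1) (1,-1) (1,-2) (1,-3) (0,-3)

Derivation:
Initial moves: DRDLDLL
Fold: move[5]->D => DRDLDDL (positions: [(0, 0), (0, -1), (1, -1), (1, -2), (0, -2), (0, -3), (0, -4), (-1, -4)])
Fold: move[0]->R => RRDLDDL (positions: [(0, 0), (1, 0), (2, 0), (2, -1), (1, -1), (1, -2), (1, -3), (0, -3)])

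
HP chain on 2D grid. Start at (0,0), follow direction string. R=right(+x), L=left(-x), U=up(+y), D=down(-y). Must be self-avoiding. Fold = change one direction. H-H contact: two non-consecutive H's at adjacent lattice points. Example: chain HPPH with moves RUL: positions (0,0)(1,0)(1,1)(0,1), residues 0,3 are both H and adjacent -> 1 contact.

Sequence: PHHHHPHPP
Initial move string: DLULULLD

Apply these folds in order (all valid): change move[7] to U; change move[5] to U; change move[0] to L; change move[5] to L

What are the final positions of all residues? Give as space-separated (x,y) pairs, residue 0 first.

Answer: (0,0) (-1,0) (-2,0) (-2,1) (-3,1) (-3,2) (-4,2) (-5,2) (-5,3)

Derivation:
Initial moves: DLULULLD
Fold: move[7]->U => DLULULLU (positions: [(0, 0), (0, -1), (-1, -1), (-1, 0), (-2, 0), (-2, 1), (-3, 1), (-4, 1), (-4, 2)])
Fold: move[5]->U => DLULUULU (positions: [(0, 0), (0, -1), (-1, -1), (-1, 0), (-2, 0), (-2, 1), (-2, 2), (-3, 2), (-3, 3)])
Fold: move[0]->L => LLULUULU (positions: [(0, 0), (-1, 0), (-2, 0), (-2, 1), (-3, 1), (-3, 2), (-3, 3), (-4, 3), (-4, 4)])
Fold: move[5]->L => LLULULLU (positions: [(0, 0), (-1, 0), (-2, 0), (-2, 1), (-3, 1), (-3, 2), (-4, 2), (-5, 2), (-5, 3)])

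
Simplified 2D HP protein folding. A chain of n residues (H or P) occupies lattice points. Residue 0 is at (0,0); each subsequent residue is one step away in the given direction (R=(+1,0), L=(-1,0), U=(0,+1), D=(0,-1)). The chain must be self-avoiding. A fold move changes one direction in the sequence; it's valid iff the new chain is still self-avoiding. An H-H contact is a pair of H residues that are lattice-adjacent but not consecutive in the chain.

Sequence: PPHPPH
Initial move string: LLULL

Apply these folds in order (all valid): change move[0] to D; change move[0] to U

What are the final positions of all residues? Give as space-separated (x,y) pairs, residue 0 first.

Initial moves: LLULL
Fold: move[0]->D => DLULL (positions: [(0, 0), (0, -1), (-1, -1), (-1, 0), (-2, 0), (-3, 0)])
Fold: move[0]->U => ULULL (positions: [(0, 0), (0, 1), (-1, 1), (-1, 2), (-2, 2), (-3, 2)])

Answer: (0,0) (0,1) (-1,1) (-1,2) (-2,2) (-3,2)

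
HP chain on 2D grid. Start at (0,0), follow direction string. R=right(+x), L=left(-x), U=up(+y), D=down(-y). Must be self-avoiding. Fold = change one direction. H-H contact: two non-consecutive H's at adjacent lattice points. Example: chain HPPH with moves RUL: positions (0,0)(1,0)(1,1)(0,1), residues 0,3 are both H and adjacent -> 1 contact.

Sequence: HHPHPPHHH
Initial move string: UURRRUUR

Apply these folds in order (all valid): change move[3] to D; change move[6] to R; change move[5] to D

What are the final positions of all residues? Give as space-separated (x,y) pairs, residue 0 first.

Answer: (0,0) (0,1) (0,2) (1,2) (1,1) (2,1) (2,0) (3,0) (4,0)

Derivation:
Initial moves: UURRRUUR
Fold: move[3]->D => UURDRUUR (positions: [(0, 0), (0, 1), (0, 2), (1, 2), (1, 1), (2, 1), (2, 2), (2, 3), (3, 3)])
Fold: move[6]->R => UURDRURR (positions: [(0, 0), (0, 1), (0, 2), (1, 2), (1, 1), (2, 1), (2, 2), (3, 2), (4, 2)])
Fold: move[5]->D => UURDRDRR (positions: [(0, 0), (0, 1), (0, 2), (1, 2), (1, 1), (2, 1), (2, 0), (3, 0), (4, 0)])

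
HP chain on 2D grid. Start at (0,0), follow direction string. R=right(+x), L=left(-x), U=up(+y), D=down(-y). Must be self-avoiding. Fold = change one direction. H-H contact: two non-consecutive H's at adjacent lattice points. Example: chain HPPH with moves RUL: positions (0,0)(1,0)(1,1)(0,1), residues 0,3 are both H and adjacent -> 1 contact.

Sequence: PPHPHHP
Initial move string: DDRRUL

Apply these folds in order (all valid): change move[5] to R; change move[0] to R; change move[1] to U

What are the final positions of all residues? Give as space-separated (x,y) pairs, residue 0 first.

Answer: (0,0) (1,0) (1,1) (2,1) (3,1) (3,2) (4,2)

Derivation:
Initial moves: DDRRUL
Fold: move[5]->R => DDRRUR (positions: [(0, 0), (0, -1), (0, -2), (1, -2), (2, -2), (2, -1), (3, -1)])
Fold: move[0]->R => RDRRUR (positions: [(0, 0), (1, 0), (1, -1), (2, -1), (3, -1), (3, 0), (4, 0)])
Fold: move[1]->U => RURRUR (positions: [(0, 0), (1, 0), (1, 1), (2, 1), (3, 1), (3, 2), (4, 2)])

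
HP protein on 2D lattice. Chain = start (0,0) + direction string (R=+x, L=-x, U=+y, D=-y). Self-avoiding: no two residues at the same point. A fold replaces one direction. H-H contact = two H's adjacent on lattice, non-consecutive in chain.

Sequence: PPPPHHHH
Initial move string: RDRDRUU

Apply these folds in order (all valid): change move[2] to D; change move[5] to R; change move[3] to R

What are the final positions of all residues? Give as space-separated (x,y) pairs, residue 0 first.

Initial moves: RDRDRUU
Fold: move[2]->D => RDDDRUU (positions: [(0, 0), (1, 0), (1, -1), (1, -2), (1, -3), (2, -3), (2, -2), (2, -1)])
Fold: move[5]->R => RDDDRRU (positions: [(0, 0), (1, 0), (1, -1), (1, -2), (1, -3), (2, -3), (3, -3), (3, -2)])
Fold: move[3]->R => RDDRRRU (positions: [(0, 0), (1, 0), (1, -1), (1, -2), (2, -2), (3, -2), (4, -2), (4, -1)])

Answer: (0,0) (1,0) (1,-1) (1,-2) (2,-2) (3,-2) (4,-2) (4,-1)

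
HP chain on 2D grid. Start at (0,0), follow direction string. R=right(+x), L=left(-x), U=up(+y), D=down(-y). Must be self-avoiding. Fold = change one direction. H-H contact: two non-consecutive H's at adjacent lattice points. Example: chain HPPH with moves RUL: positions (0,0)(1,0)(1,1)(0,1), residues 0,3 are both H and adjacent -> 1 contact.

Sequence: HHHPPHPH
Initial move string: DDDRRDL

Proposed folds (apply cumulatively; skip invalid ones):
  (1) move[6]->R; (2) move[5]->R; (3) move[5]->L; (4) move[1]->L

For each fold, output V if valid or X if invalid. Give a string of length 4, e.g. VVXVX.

Initial: DDDRRDL -> [(0, 0), (0, -1), (0, -2), (0, -3), (1, -3), (2, -3), (2, -4), (1, -4)]
Fold 1: move[6]->R => DDDRRDR VALID
Fold 2: move[5]->R => DDDRRRR VALID
Fold 3: move[5]->L => DDDRRLR INVALID (collision), skipped
Fold 4: move[1]->L => DLDRRRR VALID

Answer: VVXV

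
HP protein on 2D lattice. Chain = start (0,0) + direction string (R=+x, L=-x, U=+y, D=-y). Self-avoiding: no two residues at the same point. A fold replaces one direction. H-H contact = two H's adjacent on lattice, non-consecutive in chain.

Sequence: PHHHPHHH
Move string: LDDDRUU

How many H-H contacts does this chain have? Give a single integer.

Answer: 2

Derivation:
Positions: [(0, 0), (-1, 0), (-1, -1), (-1, -2), (-1, -3), (0, -3), (0, -2), (0, -1)]
H-H contact: residue 2 @(-1,-1) - residue 7 @(0, -1)
H-H contact: residue 3 @(-1,-2) - residue 6 @(0, -2)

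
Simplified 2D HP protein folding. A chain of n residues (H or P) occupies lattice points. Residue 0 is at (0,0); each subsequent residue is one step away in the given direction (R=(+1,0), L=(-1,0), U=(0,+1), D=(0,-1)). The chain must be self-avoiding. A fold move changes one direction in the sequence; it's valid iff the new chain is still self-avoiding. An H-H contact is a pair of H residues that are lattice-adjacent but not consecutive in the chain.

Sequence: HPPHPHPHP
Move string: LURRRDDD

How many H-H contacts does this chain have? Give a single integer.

Positions: [(0, 0), (-1, 0), (-1, 1), (0, 1), (1, 1), (2, 1), (2, 0), (2, -1), (2, -2)]
H-H contact: residue 0 @(0,0) - residue 3 @(0, 1)

Answer: 1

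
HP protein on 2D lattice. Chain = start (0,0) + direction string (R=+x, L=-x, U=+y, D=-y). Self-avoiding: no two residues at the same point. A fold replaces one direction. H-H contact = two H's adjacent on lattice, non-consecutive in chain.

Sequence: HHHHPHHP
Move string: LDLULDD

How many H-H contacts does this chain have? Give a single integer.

Positions: [(0, 0), (-1, 0), (-1, -1), (-2, -1), (-2, 0), (-3, 0), (-3, -1), (-3, -2)]
H-H contact: residue 3 @(-2,-1) - residue 6 @(-3, -1)

Answer: 1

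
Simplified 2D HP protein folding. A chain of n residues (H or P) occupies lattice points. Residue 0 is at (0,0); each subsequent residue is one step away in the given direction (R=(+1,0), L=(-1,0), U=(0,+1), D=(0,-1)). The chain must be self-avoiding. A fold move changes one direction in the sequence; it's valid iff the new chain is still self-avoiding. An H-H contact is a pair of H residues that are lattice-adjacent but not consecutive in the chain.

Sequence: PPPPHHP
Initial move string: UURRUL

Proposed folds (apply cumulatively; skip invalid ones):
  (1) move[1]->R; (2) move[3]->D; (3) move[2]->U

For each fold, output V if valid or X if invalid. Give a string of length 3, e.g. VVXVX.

Initial: UURRUL -> [(0, 0), (0, 1), (0, 2), (1, 2), (2, 2), (2, 3), (1, 3)]
Fold 1: move[1]->R => URRRUL VALID
Fold 2: move[3]->D => URRDUL INVALID (collision), skipped
Fold 3: move[2]->U => URURUL VALID

Answer: VXV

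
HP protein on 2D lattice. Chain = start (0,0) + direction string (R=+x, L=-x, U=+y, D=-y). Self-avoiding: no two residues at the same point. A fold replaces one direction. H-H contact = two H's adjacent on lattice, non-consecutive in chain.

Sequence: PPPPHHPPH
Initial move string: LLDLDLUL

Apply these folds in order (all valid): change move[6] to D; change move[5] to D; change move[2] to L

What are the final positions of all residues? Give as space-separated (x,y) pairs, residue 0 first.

Initial moves: LLDLDLUL
Fold: move[6]->D => LLDLDLDL (positions: [(0, 0), (-1, 0), (-2, 0), (-2, -1), (-3, -1), (-3, -2), (-4, -2), (-4, -3), (-5, -3)])
Fold: move[5]->D => LLDLDDDL (positions: [(0, 0), (-1, 0), (-2, 0), (-2, -1), (-3, -1), (-3, -2), (-3, -3), (-3, -4), (-4, -4)])
Fold: move[2]->L => LLLLDDDL (positions: [(0, 0), (-1, 0), (-2, 0), (-3, 0), (-4, 0), (-4, -1), (-4, -2), (-4, -3), (-5, -3)])

Answer: (0,0) (-1,0) (-2,0) (-3,0) (-4,0) (-4,-1) (-4,-2) (-4,-3) (-5,-3)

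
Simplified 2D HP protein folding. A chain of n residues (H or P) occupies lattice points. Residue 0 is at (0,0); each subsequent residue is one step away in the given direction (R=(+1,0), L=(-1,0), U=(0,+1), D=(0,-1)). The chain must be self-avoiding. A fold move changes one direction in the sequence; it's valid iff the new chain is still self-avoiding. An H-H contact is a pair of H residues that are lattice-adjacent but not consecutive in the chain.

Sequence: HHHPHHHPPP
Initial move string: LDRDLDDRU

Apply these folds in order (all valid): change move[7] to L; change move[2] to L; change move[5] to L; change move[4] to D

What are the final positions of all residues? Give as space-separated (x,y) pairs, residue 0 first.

Answer: (0,0) (-1,0) (-1,-1) (-2,-1) (-2,-2) (-2,-3) (-3,-3) (-3,-4) (-4,-4) (-4,-3)

Derivation:
Initial moves: LDRDLDDRU
Fold: move[7]->L => LDRDLDDLU (positions: [(0, 0), (-1, 0), (-1, -1), (0, -1), (0, -2), (-1, -2), (-1, -3), (-1, -4), (-2, -4), (-2, -3)])
Fold: move[2]->L => LDLDLDDLU (positions: [(0, 0), (-1, 0), (-1, -1), (-2, -1), (-2, -2), (-3, -2), (-3, -3), (-3, -4), (-4, -4), (-4, -3)])
Fold: move[5]->L => LDLDLLDLU (positions: [(0, 0), (-1, 0), (-1, -1), (-2, -1), (-2, -2), (-3, -2), (-4, -2), (-4, -3), (-5, -3), (-5, -2)])
Fold: move[4]->D => LDLDDLDLU (positions: [(0, 0), (-1, 0), (-1, -1), (-2, -1), (-2, -2), (-2, -3), (-3, -3), (-3, -4), (-4, -4), (-4, -3)])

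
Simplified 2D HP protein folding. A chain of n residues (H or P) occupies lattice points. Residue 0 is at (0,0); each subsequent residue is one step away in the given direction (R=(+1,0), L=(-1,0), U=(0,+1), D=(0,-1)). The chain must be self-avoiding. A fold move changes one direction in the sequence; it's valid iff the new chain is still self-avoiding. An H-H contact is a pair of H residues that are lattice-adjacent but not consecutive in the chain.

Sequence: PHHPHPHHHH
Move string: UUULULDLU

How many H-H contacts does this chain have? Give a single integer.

Positions: [(0, 0), (0, 1), (0, 2), (0, 3), (-1, 3), (-1, 4), (-2, 4), (-2, 3), (-3, 3), (-3, 4)]
H-H contact: residue 4 @(-1,3) - residue 7 @(-2, 3)
H-H contact: residue 6 @(-2,4) - residue 9 @(-3, 4)

Answer: 2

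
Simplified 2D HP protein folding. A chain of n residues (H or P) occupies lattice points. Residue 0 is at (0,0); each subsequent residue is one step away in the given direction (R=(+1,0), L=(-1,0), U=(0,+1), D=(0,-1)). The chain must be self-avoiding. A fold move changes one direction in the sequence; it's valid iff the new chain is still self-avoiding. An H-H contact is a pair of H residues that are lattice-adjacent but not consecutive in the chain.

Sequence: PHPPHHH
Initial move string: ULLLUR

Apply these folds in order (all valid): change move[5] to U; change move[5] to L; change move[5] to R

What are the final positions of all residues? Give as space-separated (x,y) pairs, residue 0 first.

Answer: (0,0) (0,1) (-1,1) (-2,1) (-3,1) (-3,2) (-2,2)

Derivation:
Initial moves: ULLLUR
Fold: move[5]->U => ULLLUU (positions: [(0, 0), (0, 1), (-1, 1), (-2, 1), (-3, 1), (-3, 2), (-3, 3)])
Fold: move[5]->L => ULLLUL (positions: [(0, 0), (0, 1), (-1, 1), (-2, 1), (-3, 1), (-3, 2), (-4, 2)])
Fold: move[5]->R => ULLLUR (positions: [(0, 0), (0, 1), (-1, 1), (-2, 1), (-3, 1), (-3, 2), (-2, 2)])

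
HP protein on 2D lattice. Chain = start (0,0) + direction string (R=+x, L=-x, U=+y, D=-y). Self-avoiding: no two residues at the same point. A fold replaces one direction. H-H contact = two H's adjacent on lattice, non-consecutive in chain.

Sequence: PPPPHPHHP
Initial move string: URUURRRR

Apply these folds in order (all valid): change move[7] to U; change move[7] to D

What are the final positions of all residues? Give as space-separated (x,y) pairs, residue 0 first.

Initial moves: URUURRRR
Fold: move[7]->U => URUURRRU (positions: [(0, 0), (0, 1), (1, 1), (1, 2), (1, 3), (2, 3), (3, 3), (4, 3), (4, 4)])
Fold: move[7]->D => URUURRRD (positions: [(0, 0), (0, 1), (1, 1), (1, 2), (1, 3), (2, 3), (3, 3), (4, 3), (4, 2)])

Answer: (0,0) (0,1) (1,1) (1,2) (1,3) (2,3) (3,3) (4,3) (4,2)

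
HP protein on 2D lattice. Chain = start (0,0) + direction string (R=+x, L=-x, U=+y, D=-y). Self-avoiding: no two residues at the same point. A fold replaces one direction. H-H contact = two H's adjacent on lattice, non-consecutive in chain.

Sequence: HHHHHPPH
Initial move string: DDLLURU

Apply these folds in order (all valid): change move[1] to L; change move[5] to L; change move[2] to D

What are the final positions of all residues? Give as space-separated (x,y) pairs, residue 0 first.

Answer: (0,0) (0,-1) (-1,-1) (-1,-2) (-2,-2) (-2,-1) (-3,-1) (-3,0)

Derivation:
Initial moves: DDLLURU
Fold: move[1]->L => DLLLURU (positions: [(0, 0), (0, -1), (-1, -1), (-2, -1), (-3, -1), (-3, 0), (-2, 0), (-2, 1)])
Fold: move[5]->L => DLLLULU (positions: [(0, 0), (0, -1), (-1, -1), (-2, -1), (-3, -1), (-3, 0), (-4, 0), (-4, 1)])
Fold: move[2]->D => DLDLULU (positions: [(0, 0), (0, -1), (-1, -1), (-1, -2), (-2, -2), (-2, -1), (-3, -1), (-3, 0)])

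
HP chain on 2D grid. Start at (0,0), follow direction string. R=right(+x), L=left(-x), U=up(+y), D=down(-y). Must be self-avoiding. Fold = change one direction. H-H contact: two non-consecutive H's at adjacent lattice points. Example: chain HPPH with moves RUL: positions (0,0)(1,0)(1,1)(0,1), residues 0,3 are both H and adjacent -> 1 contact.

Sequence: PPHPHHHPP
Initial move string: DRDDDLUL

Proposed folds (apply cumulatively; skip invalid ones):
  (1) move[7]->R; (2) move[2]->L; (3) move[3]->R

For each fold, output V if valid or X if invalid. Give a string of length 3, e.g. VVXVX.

Answer: XXX

Derivation:
Initial: DRDDDLUL -> [(0, 0), (0, -1), (1, -1), (1, -2), (1, -3), (1, -4), (0, -4), (0, -3), (-1, -3)]
Fold 1: move[7]->R => DRDDDLUR INVALID (collision), skipped
Fold 2: move[2]->L => DRLDDLUL INVALID (collision), skipped
Fold 3: move[3]->R => DRDRDLUL INVALID (collision), skipped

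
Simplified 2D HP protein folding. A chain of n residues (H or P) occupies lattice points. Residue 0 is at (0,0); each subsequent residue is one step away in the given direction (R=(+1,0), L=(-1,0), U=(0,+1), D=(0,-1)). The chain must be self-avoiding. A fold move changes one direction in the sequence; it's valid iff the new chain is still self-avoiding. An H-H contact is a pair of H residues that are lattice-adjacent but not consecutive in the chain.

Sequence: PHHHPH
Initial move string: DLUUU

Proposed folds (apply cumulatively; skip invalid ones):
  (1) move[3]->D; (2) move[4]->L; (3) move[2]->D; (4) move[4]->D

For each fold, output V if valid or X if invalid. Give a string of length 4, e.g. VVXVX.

Answer: XVXX

Derivation:
Initial: DLUUU -> [(0, 0), (0, -1), (-1, -1), (-1, 0), (-1, 1), (-1, 2)]
Fold 1: move[3]->D => DLUDU INVALID (collision), skipped
Fold 2: move[4]->L => DLUUL VALID
Fold 3: move[2]->D => DLDUL INVALID (collision), skipped
Fold 4: move[4]->D => DLUUD INVALID (collision), skipped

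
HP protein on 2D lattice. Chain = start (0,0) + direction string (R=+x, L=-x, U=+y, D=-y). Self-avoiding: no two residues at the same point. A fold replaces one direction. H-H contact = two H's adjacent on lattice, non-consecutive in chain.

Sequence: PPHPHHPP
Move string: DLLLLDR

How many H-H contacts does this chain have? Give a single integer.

Answer: 0

Derivation:
Positions: [(0, 0), (0, -1), (-1, -1), (-2, -1), (-3, -1), (-4, -1), (-4, -2), (-3, -2)]
No H-H contacts found.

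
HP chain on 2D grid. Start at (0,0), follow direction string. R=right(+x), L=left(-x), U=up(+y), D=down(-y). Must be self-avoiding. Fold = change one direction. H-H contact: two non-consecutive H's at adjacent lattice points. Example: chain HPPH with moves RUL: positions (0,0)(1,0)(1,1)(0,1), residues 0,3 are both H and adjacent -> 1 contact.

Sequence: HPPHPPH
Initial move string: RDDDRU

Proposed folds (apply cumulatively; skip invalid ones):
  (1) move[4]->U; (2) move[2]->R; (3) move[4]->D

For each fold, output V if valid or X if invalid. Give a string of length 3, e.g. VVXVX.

Initial: RDDDRU -> [(0, 0), (1, 0), (1, -1), (1, -2), (1, -3), (2, -3), (2, -2)]
Fold 1: move[4]->U => RDDDUU INVALID (collision), skipped
Fold 2: move[2]->R => RDRDRU VALID
Fold 3: move[4]->D => RDRDDU INVALID (collision), skipped

Answer: XVX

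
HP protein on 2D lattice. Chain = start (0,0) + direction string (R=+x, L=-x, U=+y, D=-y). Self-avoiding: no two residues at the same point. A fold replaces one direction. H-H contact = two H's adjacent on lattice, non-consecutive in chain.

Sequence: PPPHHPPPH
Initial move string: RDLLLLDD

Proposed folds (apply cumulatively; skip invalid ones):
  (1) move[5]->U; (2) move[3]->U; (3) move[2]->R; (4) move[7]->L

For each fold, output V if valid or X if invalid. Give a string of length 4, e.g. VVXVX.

Answer: XXXV

Derivation:
Initial: RDLLLLDD -> [(0, 0), (1, 0), (1, -1), (0, -1), (-1, -1), (-2, -1), (-3, -1), (-3, -2), (-3, -3)]
Fold 1: move[5]->U => RDLLLUDD INVALID (collision), skipped
Fold 2: move[3]->U => RDLULLDD INVALID (collision), skipped
Fold 3: move[2]->R => RDRLLLDD INVALID (collision), skipped
Fold 4: move[7]->L => RDLLLLDL VALID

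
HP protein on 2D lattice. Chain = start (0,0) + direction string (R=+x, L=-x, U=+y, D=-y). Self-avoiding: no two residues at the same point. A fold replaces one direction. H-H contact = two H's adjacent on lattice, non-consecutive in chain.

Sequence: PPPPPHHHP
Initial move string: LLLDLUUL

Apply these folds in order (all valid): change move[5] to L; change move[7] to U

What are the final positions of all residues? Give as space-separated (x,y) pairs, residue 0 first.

Answer: (0,0) (-1,0) (-2,0) (-3,0) (-3,-1) (-4,-1) (-5,-1) (-5,0) (-5,1)

Derivation:
Initial moves: LLLDLUUL
Fold: move[5]->L => LLLDLLUL (positions: [(0, 0), (-1, 0), (-2, 0), (-3, 0), (-3, -1), (-4, -1), (-5, -1), (-5, 0), (-6, 0)])
Fold: move[7]->U => LLLDLLUU (positions: [(0, 0), (-1, 0), (-2, 0), (-3, 0), (-3, -1), (-4, -1), (-5, -1), (-5, 0), (-5, 1)])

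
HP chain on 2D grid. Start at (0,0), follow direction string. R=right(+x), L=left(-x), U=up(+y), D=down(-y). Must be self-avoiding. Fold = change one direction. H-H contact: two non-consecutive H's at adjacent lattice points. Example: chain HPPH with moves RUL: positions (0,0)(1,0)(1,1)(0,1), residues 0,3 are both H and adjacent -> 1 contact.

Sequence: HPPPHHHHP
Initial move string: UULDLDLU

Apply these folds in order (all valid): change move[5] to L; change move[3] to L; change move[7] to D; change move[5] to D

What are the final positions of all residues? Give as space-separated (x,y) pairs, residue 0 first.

Answer: (0,0) (0,1) (0,2) (-1,2) (-2,2) (-3,2) (-3,1) (-4,1) (-4,0)

Derivation:
Initial moves: UULDLDLU
Fold: move[5]->L => UULDLLLU (positions: [(0, 0), (0, 1), (0, 2), (-1, 2), (-1, 1), (-2, 1), (-3, 1), (-4, 1), (-4, 2)])
Fold: move[3]->L => UULLLLLU (positions: [(0, 0), (0, 1), (0, 2), (-1, 2), (-2, 2), (-3, 2), (-4, 2), (-5, 2), (-5, 3)])
Fold: move[7]->D => UULLLLLD (positions: [(0, 0), (0, 1), (0, 2), (-1, 2), (-2, 2), (-3, 2), (-4, 2), (-5, 2), (-5, 1)])
Fold: move[5]->D => UULLLDLD (positions: [(0, 0), (0, 1), (0, 2), (-1, 2), (-2, 2), (-3, 2), (-3, 1), (-4, 1), (-4, 0)])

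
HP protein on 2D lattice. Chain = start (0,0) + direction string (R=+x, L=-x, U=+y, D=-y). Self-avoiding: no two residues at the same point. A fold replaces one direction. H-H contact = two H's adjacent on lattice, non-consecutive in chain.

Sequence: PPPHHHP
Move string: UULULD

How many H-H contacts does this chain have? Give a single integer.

Positions: [(0, 0), (0, 1), (0, 2), (-1, 2), (-1, 3), (-2, 3), (-2, 2)]
No H-H contacts found.

Answer: 0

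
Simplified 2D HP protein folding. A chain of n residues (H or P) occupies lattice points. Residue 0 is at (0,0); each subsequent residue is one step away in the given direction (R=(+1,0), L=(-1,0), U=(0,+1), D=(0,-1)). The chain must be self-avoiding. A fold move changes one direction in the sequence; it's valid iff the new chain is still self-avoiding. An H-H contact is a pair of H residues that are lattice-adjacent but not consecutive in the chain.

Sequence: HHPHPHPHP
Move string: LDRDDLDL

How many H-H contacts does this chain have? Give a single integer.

Answer: 1

Derivation:
Positions: [(0, 0), (-1, 0), (-1, -1), (0, -1), (0, -2), (0, -3), (-1, -3), (-1, -4), (-2, -4)]
H-H contact: residue 0 @(0,0) - residue 3 @(0, -1)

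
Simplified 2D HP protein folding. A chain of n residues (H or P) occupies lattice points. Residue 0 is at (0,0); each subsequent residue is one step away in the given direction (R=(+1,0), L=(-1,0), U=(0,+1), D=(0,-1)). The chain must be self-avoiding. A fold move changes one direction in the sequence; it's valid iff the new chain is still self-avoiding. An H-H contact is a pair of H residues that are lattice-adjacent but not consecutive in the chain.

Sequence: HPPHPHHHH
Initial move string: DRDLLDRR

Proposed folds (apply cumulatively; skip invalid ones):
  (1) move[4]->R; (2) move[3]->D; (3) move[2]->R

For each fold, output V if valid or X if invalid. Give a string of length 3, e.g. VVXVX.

Initial: DRDLLDRR -> [(0, 0), (0, -1), (1, -1), (1, -2), (0, -2), (-1, -2), (-1, -3), (0, -3), (1, -3)]
Fold 1: move[4]->R => DRDLRDRR INVALID (collision), skipped
Fold 2: move[3]->D => DRDDLDRR VALID
Fold 3: move[2]->R => DRRDLDRR VALID

Answer: XVV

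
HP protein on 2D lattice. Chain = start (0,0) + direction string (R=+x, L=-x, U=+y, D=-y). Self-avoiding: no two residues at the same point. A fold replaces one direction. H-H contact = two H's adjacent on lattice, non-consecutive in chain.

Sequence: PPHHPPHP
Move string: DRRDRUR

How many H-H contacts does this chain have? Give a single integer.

Positions: [(0, 0), (0, -1), (1, -1), (2, -1), (2, -2), (3, -2), (3, -1), (4, -1)]
H-H contact: residue 3 @(2,-1) - residue 6 @(3, -1)

Answer: 1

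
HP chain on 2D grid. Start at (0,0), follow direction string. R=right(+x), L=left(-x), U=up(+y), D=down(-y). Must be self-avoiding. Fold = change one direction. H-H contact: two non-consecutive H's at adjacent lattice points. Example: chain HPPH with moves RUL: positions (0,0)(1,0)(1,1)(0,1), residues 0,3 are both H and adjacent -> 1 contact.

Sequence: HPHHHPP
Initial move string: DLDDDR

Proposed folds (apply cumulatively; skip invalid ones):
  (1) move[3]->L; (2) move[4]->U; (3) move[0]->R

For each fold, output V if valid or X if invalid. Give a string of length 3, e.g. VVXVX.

Answer: VXX

Derivation:
Initial: DLDDDR -> [(0, 0), (0, -1), (-1, -1), (-1, -2), (-1, -3), (-1, -4), (0, -4)]
Fold 1: move[3]->L => DLDLDR VALID
Fold 2: move[4]->U => DLDLUR INVALID (collision), skipped
Fold 3: move[0]->R => RLDLDR INVALID (collision), skipped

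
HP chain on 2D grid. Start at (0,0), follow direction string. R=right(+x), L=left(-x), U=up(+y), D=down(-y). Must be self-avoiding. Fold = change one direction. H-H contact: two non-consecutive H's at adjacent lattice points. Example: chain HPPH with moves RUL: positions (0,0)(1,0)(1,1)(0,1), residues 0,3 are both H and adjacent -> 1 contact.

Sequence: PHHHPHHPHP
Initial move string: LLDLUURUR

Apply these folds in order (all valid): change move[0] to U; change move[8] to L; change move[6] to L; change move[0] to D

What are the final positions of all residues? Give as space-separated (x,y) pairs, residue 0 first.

Answer: (0,0) (0,-1) (-1,-1) (-1,-2) (-2,-2) (-2,-1) (-2,0) (-3,0) (-3,1) (-4,1)

Derivation:
Initial moves: LLDLUURUR
Fold: move[0]->U => ULDLUURUR (positions: [(0, 0), (0, 1), (-1, 1), (-1, 0), (-2, 0), (-2, 1), (-2, 2), (-1, 2), (-1, 3), (0, 3)])
Fold: move[8]->L => ULDLUURUL (positions: [(0, 0), (0, 1), (-1, 1), (-1, 0), (-2, 0), (-2, 1), (-2, 2), (-1, 2), (-1, 3), (-2, 3)])
Fold: move[6]->L => ULDLUULUL (positions: [(0, 0), (0, 1), (-1, 1), (-1, 0), (-2, 0), (-2, 1), (-2, 2), (-3, 2), (-3, 3), (-4, 3)])
Fold: move[0]->D => DLDLUULUL (positions: [(0, 0), (0, -1), (-1, -1), (-1, -2), (-2, -2), (-2, -1), (-2, 0), (-3, 0), (-3, 1), (-4, 1)])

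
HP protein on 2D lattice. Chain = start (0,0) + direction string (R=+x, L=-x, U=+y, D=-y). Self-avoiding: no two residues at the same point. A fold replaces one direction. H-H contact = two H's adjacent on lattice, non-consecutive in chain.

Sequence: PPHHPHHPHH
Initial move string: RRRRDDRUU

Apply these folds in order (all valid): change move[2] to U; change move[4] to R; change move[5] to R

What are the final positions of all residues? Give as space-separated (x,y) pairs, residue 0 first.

Answer: (0,0) (1,0) (2,0) (2,1) (3,1) (4,1) (5,1) (6,1) (6,2) (6,3)

Derivation:
Initial moves: RRRRDDRUU
Fold: move[2]->U => RRURDDRUU (positions: [(0, 0), (1, 0), (2, 0), (2, 1), (3, 1), (3, 0), (3, -1), (4, -1), (4, 0), (4, 1)])
Fold: move[4]->R => RRURRDRUU (positions: [(0, 0), (1, 0), (2, 0), (2, 1), (3, 1), (4, 1), (4, 0), (5, 0), (5, 1), (5, 2)])
Fold: move[5]->R => RRURRRRUU (positions: [(0, 0), (1, 0), (2, 0), (2, 1), (3, 1), (4, 1), (5, 1), (6, 1), (6, 2), (6, 3)])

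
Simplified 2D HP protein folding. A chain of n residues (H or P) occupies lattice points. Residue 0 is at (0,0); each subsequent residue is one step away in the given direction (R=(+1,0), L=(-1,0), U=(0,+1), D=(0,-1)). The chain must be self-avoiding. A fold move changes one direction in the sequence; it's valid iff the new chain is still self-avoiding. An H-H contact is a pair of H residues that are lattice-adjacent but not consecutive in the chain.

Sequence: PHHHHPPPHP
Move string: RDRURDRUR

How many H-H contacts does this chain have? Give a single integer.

Positions: [(0, 0), (1, 0), (1, -1), (2, -1), (2, 0), (3, 0), (3, -1), (4, -1), (4, 0), (5, 0)]
H-H contact: residue 1 @(1,0) - residue 4 @(2, 0)

Answer: 1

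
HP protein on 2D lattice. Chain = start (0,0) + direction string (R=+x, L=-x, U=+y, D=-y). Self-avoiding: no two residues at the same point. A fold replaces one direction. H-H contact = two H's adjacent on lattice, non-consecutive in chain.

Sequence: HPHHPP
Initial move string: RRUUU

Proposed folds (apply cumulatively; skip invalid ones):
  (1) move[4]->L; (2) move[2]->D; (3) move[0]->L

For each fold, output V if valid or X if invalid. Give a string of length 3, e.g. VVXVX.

Answer: VXX

Derivation:
Initial: RRUUU -> [(0, 0), (1, 0), (2, 0), (2, 1), (2, 2), (2, 3)]
Fold 1: move[4]->L => RRUUL VALID
Fold 2: move[2]->D => RRDUL INVALID (collision), skipped
Fold 3: move[0]->L => LRUUL INVALID (collision), skipped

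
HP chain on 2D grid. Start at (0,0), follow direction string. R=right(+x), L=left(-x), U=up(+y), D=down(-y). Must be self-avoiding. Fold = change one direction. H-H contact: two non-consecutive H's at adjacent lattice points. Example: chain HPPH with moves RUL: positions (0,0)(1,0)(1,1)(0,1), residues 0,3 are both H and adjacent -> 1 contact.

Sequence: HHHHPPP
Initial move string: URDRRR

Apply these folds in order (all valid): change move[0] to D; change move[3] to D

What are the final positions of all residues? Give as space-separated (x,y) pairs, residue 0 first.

Initial moves: URDRRR
Fold: move[0]->D => DRDRRR (positions: [(0, 0), (0, -1), (1, -1), (1, -2), (2, -2), (3, -2), (4, -2)])
Fold: move[3]->D => DRDDRR (positions: [(0, 0), (0, -1), (1, -1), (1, -2), (1, -3), (2, -3), (3, -3)])

Answer: (0,0) (0,-1) (1,-1) (1,-2) (1,-3) (2,-3) (3,-3)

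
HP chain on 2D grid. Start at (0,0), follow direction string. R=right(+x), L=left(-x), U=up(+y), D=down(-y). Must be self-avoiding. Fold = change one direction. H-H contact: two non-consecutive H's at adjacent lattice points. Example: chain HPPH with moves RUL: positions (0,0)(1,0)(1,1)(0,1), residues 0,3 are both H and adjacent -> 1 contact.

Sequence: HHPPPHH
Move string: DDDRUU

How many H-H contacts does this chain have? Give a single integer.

Answer: 1

Derivation:
Positions: [(0, 0), (0, -1), (0, -2), (0, -3), (1, -3), (1, -2), (1, -1)]
H-H contact: residue 1 @(0,-1) - residue 6 @(1, -1)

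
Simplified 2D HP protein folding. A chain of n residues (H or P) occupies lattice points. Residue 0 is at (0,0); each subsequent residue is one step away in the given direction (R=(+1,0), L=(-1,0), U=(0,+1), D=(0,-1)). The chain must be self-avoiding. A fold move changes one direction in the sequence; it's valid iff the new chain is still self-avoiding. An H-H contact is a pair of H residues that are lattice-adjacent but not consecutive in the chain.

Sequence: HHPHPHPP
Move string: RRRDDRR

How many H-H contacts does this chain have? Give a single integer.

Answer: 0

Derivation:
Positions: [(0, 0), (1, 0), (2, 0), (3, 0), (3, -1), (3, -2), (4, -2), (5, -2)]
No H-H contacts found.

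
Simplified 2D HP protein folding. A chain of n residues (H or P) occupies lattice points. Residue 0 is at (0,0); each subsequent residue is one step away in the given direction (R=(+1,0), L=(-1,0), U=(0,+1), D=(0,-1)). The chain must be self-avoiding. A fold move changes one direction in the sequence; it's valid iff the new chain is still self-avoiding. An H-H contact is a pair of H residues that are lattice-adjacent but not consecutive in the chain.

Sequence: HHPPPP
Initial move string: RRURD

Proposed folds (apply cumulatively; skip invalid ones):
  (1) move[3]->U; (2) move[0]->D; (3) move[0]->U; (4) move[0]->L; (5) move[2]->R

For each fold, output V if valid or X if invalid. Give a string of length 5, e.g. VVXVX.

Initial: RRURD -> [(0, 0), (1, 0), (2, 0), (2, 1), (3, 1), (3, 0)]
Fold 1: move[3]->U => RRUUD INVALID (collision), skipped
Fold 2: move[0]->D => DRURD VALID
Fold 3: move[0]->U => URURD VALID
Fold 4: move[0]->L => LRURD INVALID (collision), skipped
Fold 5: move[2]->R => URRRD VALID

Answer: XVVXV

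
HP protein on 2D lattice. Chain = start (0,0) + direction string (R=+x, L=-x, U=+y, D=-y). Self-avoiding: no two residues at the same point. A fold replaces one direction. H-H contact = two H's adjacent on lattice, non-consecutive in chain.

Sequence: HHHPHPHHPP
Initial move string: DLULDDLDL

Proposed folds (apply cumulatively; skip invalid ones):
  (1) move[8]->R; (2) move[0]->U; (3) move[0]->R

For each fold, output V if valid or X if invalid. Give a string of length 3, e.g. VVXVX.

Answer: VVX

Derivation:
Initial: DLULDDLDL -> [(0, 0), (0, -1), (-1, -1), (-1, 0), (-2, 0), (-2, -1), (-2, -2), (-3, -2), (-3, -3), (-4, -3)]
Fold 1: move[8]->R => DLULDDLDR VALID
Fold 2: move[0]->U => ULULDDLDR VALID
Fold 3: move[0]->R => RLULDDLDR INVALID (collision), skipped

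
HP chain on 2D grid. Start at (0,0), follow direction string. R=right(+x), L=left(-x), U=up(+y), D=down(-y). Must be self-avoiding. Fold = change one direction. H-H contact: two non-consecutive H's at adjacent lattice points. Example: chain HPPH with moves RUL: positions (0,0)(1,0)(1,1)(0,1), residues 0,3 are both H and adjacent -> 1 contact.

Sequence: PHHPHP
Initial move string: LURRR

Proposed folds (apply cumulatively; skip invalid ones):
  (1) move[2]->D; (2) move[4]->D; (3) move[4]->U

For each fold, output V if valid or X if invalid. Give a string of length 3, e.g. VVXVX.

Answer: XVV

Derivation:
Initial: LURRR -> [(0, 0), (-1, 0), (-1, 1), (0, 1), (1, 1), (2, 1)]
Fold 1: move[2]->D => LUDRR INVALID (collision), skipped
Fold 2: move[4]->D => LURRD VALID
Fold 3: move[4]->U => LURRU VALID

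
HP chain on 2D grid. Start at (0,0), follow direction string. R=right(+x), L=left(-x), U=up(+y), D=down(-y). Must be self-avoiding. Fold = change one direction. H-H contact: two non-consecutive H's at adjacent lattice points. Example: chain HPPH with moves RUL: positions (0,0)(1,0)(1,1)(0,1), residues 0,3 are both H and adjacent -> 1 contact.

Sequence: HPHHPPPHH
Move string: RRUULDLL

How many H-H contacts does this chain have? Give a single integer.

Positions: [(0, 0), (1, 0), (2, 0), (2, 1), (2, 2), (1, 2), (1, 1), (0, 1), (-1, 1)]
H-H contact: residue 0 @(0,0) - residue 7 @(0, 1)

Answer: 1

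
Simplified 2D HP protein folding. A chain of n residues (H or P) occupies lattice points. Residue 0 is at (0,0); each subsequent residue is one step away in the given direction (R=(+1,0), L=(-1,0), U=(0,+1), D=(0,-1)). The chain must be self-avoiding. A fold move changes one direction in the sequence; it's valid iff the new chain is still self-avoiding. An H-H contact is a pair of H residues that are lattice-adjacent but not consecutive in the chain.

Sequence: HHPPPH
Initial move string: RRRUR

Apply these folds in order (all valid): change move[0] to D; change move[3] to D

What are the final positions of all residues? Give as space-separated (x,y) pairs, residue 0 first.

Answer: (0,0) (0,-1) (1,-1) (2,-1) (2,-2) (3,-2)

Derivation:
Initial moves: RRRUR
Fold: move[0]->D => DRRUR (positions: [(0, 0), (0, -1), (1, -1), (2, -1), (2, 0), (3, 0)])
Fold: move[3]->D => DRRDR (positions: [(0, 0), (0, -1), (1, -1), (2, -1), (2, -2), (3, -2)])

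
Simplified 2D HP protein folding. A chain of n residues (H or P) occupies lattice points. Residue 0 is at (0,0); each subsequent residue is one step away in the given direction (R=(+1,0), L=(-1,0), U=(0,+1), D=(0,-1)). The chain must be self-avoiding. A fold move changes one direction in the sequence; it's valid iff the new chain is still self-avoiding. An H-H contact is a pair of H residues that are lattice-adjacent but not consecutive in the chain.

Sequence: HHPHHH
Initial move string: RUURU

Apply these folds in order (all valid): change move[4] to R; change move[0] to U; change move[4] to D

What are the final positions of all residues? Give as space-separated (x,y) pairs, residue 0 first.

Answer: (0,0) (0,1) (0,2) (0,3) (1,3) (1,2)

Derivation:
Initial moves: RUURU
Fold: move[4]->R => RUURR (positions: [(0, 0), (1, 0), (1, 1), (1, 2), (2, 2), (3, 2)])
Fold: move[0]->U => UUURR (positions: [(0, 0), (0, 1), (0, 2), (0, 3), (1, 3), (2, 3)])
Fold: move[4]->D => UUURD (positions: [(0, 0), (0, 1), (0, 2), (0, 3), (1, 3), (1, 2)])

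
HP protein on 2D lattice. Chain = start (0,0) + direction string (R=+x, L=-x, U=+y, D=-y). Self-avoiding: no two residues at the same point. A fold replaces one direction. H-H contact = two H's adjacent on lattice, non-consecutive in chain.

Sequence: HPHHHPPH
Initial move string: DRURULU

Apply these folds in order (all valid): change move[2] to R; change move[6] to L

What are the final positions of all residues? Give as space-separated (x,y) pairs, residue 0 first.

Answer: (0,0) (0,-1) (1,-1) (2,-1) (3,-1) (3,0) (2,0) (1,0)

Derivation:
Initial moves: DRURULU
Fold: move[2]->R => DRRRULU (positions: [(0, 0), (0, -1), (1, -1), (2, -1), (3, -1), (3, 0), (2, 0), (2, 1)])
Fold: move[6]->L => DRRRULL (positions: [(0, 0), (0, -1), (1, -1), (2, -1), (3, -1), (3, 0), (2, 0), (1, 0)])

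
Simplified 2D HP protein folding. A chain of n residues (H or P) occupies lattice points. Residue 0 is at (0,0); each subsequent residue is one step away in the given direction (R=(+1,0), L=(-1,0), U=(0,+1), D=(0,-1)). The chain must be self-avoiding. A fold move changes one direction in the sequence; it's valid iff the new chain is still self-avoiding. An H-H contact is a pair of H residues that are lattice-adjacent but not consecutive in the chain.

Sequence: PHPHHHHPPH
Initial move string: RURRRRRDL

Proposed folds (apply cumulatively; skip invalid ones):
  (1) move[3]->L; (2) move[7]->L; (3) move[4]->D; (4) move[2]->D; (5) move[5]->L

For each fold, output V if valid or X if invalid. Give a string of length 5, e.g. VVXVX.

Initial: RURRRRRDL -> [(0, 0), (1, 0), (1, 1), (2, 1), (3, 1), (4, 1), (5, 1), (6, 1), (6, 0), (5, 0)]
Fold 1: move[3]->L => RURLRRRDL INVALID (collision), skipped
Fold 2: move[7]->L => RURRRRRLL INVALID (collision), skipped
Fold 3: move[4]->D => RURRDRRDL VALID
Fold 4: move[2]->D => RUDRDRRDL INVALID (collision), skipped
Fold 5: move[5]->L => RURRDLRDL INVALID (collision), skipped

Answer: XXVXX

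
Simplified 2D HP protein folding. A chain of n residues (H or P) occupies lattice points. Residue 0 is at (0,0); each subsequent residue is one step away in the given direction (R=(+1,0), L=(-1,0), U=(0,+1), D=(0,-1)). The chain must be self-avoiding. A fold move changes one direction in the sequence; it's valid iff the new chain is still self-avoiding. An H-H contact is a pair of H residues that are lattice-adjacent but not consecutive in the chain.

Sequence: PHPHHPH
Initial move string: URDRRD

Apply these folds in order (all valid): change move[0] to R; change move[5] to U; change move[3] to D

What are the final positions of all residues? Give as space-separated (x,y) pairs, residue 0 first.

Initial moves: URDRRD
Fold: move[0]->R => RRDRRD (positions: [(0, 0), (1, 0), (2, 0), (2, -1), (3, -1), (4, -1), (4, -2)])
Fold: move[5]->U => RRDRRU (positions: [(0, 0), (1, 0), (2, 0), (2, -1), (3, -1), (4, -1), (4, 0)])
Fold: move[3]->D => RRDDRU (positions: [(0, 0), (1, 0), (2, 0), (2, -1), (2, -2), (3, -2), (3, -1)])

Answer: (0,0) (1,0) (2,0) (2,-1) (2,-2) (3,-2) (3,-1)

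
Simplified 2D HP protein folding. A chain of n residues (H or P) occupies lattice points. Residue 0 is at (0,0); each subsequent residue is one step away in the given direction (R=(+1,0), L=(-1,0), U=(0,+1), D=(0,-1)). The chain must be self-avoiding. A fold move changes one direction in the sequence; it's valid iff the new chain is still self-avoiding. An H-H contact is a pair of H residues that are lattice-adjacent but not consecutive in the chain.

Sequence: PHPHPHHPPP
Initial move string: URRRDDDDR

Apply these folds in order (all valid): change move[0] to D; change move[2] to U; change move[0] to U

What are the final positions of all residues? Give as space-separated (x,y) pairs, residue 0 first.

Answer: (0,0) (0,1) (1,1) (1,2) (2,2) (2,1) (2,0) (2,-1) (2,-2) (3,-2)

Derivation:
Initial moves: URRRDDDDR
Fold: move[0]->D => DRRRDDDDR (positions: [(0, 0), (0, -1), (1, -1), (2, -1), (3, -1), (3, -2), (3, -3), (3, -4), (3, -5), (4, -5)])
Fold: move[2]->U => DRURDDDDR (positions: [(0, 0), (0, -1), (1, -1), (1, 0), (2, 0), (2, -1), (2, -2), (2, -3), (2, -4), (3, -4)])
Fold: move[0]->U => URURDDDDR (positions: [(0, 0), (0, 1), (1, 1), (1, 2), (2, 2), (2, 1), (2, 0), (2, -1), (2, -2), (3, -2)])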